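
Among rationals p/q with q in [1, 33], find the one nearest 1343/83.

178/11

Expand x = 1343/83 as a continued fraction with the Euclidean algorithm:
  1343 = 16*83 + 15, so a_0 = 16.
  83 = 5*15 + 8, so a_1 = 5.
  15 = 1*8 + 7, so a_2 = 1.
  8 = 1*7 + 1, so a_3 = 1.
  7 = 7*1 + 0, so a_4 = 7.
so x = [16; 5, 1, 1, 7].
Convergents (p_i = a_i*p_{i-1} + p_{i-2}, q_i = a_i*q_{i-1} + q_{i-2} with p_{-2}=0, p_{-1}=1, q_{-2}=1, q_{-1}=0), until the denominator exceeds 33:
  i=0: a_0=16, p_0 = 16*1 + 0 = 16, q_0 = 16*0 + 1 = 1.
  i=1: a_1=5, p_1 = 5*16 + 1 = 81, q_1 = 5*1 + 0 = 5.
  i=2: a_2=1, p_2 = 1*81 + 16 = 97, q_2 = 1*5 + 1 = 6.
  i=3: a_3=1, p_3 = 1*97 + 81 = 178, q_3 = 1*6 + 5 = 11.
  i=4: a_4=7, p_4 = 7*178 + 97 = 1343, q_4 = 7*11 + 6 = 83.
q_4 = 83 > 33, so the last convergent with denominator <= 33 is p_3/q_3 = 178/11.
The closest fraction with denominator <= 33 is either p_3/q_3 or the intermediate fraction (k*p_3 + p_2)/(k*q_3 + q_2) with the largest k >= 1 whose denominator stays <= 33; these approach x as k grows, and every other convergent or intermediate fraction in range is farther away.
Largest k: floor((33 - q_2)/q_3) = floor((33 - 6)/11) = 2.
That gives (2*178 + 97)/(2*11 + 6) = 453/28.
Compare the errors: |x - 178/11| = |1343*11 - 178*83|/(83*11) = 1/913, and |x - 453/28| = |1343*28 - 453*83|/(83*28) = 5/2324.
Cross-multiplying, 1*2324 = 2324 < 4565 = 5*913, so 1/913 is smaller: the convergent 178/11 is closer to x than 453/28.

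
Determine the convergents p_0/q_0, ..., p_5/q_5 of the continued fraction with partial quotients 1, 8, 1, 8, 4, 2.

Using the convergent recurrence p_i = a_i*p_{i-1} + p_{i-2}, q_i = a_i*q_{i-1} + q_{i-2} with p_{-2}=0, p_{-1}=1, q_{-2}=1, q_{-1}=0:
  i=0: a_0=1, p_0 = 1*1 + 0 = 1, q_0 = 1*0 + 1 = 1.
  i=1: a_1=8, p_1 = 8*1 + 1 = 9, q_1 = 8*1 + 0 = 8.
  i=2: a_2=1, p_2 = 1*9 + 1 = 10, q_2 = 1*8 + 1 = 9.
  i=3: a_3=8, p_3 = 8*10 + 9 = 89, q_3 = 8*9 + 8 = 80.
  i=4: a_4=4, p_4 = 4*89 + 10 = 366, q_4 = 4*80 + 9 = 329.
  i=5: a_5=2, p_5 = 2*366 + 89 = 821, q_5 = 2*329 + 80 = 738.

1/1, 9/8, 10/9, 89/80, 366/329, 821/738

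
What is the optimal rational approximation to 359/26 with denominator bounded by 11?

69/5

Expand x = 359/26 as a continued fraction with the Euclidean algorithm:
  359 = 13*26 + 21, so a_0 = 13.
  26 = 1*21 + 5, so a_1 = 1.
  21 = 4*5 + 1, so a_2 = 4.
  5 = 5*1 + 0, so a_3 = 5.
so x = [13; 1, 4, 5].
Convergents (p_i = a_i*p_{i-1} + p_{i-2}, q_i = a_i*q_{i-1} + q_{i-2} with p_{-2}=0, p_{-1}=1, q_{-2}=1, q_{-1}=0), until the denominator exceeds 11:
  i=0: a_0=13, p_0 = 13*1 + 0 = 13, q_0 = 13*0 + 1 = 1.
  i=1: a_1=1, p_1 = 1*13 + 1 = 14, q_1 = 1*1 + 0 = 1.
  i=2: a_2=4, p_2 = 4*14 + 13 = 69, q_2 = 4*1 + 1 = 5.
  i=3: a_3=5, p_3 = 5*69 + 14 = 359, q_3 = 5*5 + 1 = 26.
q_3 = 26 > 11, so the last convergent with denominator <= 11 is p_2/q_2 = 69/5.
The closest fraction with denominator <= 11 is either p_2/q_2 or the intermediate fraction (k*p_2 + p_1)/(k*q_2 + q_1) with the largest k >= 1 whose denominator stays <= 11; these approach x as k grows, and every other convergent or intermediate fraction in range is farther away.
Largest k: floor((11 - q_1)/q_2) = floor((11 - 1)/5) = 2.
That gives (2*69 + 14)/(2*5 + 1) = 152/11.
Compare the errors: |x - 69/5| = |359*5 - 69*26|/(26*5) = 1/130, and |x - 152/11| = |359*11 - 152*26|/(26*11) = 3/286.
Cross-multiplying, 1*286 = 286 < 390 = 3*130, so 1/130 is smaller: the convergent 69/5 is closer to x than 152/11.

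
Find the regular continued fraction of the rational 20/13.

[1; 1, 1, 6]

Run the Euclidean algorithm on 20 and 13; the successive quotients are the partial quotients a_0, a_1, ... (each step inverts the fractional part left over by the previous one):
  20 = 1*13 + 7, so a_0 = 1.
  13 = 1*7 + 6, so a_1 = 1.
  7 = 1*6 + 1, so a_2 = 1.
  6 = 6*1 + 0, so a_3 = 6.
The remainder reaches 0 after 4 divisions, so the expansion has 4 partial quotients, read off in order.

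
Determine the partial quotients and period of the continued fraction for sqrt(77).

Write x_i = (sqrt(77) + m_i)/d_i with (m_0, d_0) = (0, 1). a_0 = floor(sqrt(77)) = 8, since 8^2 = 64 <= 77 < 81 = 9^2.
Iterate m_{i+1} = d_i*a_i - m_i, d_{i+1} = (77 - m_{i+1}^2)/d_i, a_{i+1} = floor((a_0 + m_{i+1})/d_{i+1}):
  m_1 = 1*8 - 0 = 8, d_1 = (77 - 8^2)/1 = 13/1 = 13, a_1 = floor((8 + 8)/13) = 1.
  m_2 = 13*1 - 8 = 5, d_2 = (77 - 5^2)/13 = 52/13 = 4, a_2 = floor((8 + 5)/4) = 3.
  m_3 = 4*3 - 5 = 7, d_3 = (77 - 7^2)/4 = 28/4 = 7, a_3 = floor((8 + 7)/7) = 2.
  m_4 = 7*2 - 7 = 7, d_4 = (77 - 7^2)/7 = 28/7 = 4, a_4 = floor((8 + 7)/4) = 3.
  m_5 = 4*3 - 7 = 5, d_5 = (77 - 5^2)/4 = 52/4 = 13, a_5 = floor((8 + 5)/13) = 1.
  m_6 = 13*1 - 5 = 8, d_6 = (77 - 8^2)/13 = 13/13 = 1, a_6 = floor((8 + 8)/1) = 16.
  m_7 = 1*16 - 8 = 8, d_7 = (77 - 8^2)/1 = 13/1 = 13: (m_7, d_7) = (m_1, d_1) = (8, 13), so from here the quotients repeat a_1, ..., a_6; the period length is 6.
Hence the expansion of sqrt(77) is a_0 = 8 followed by the repeating block 1, 3, 2, 3, 1, 16 (period 6).

[8; (1, 3, 2, 3, 1, 16)]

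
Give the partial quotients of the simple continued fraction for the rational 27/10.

[2; 1, 2, 3]

Run the Euclidean algorithm on 27 and 10; the successive quotients are the partial quotients a_0, a_1, ... (each step inverts the fractional part left over by the previous one):
  27 = 2*10 + 7, so a_0 = 2.
  10 = 1*7 + 3, so a_1 = 1.
  7 = 2*3 + 1, so a_2 = 2.
  3 = 3*1 + 0, so a_3 = 3.
The remainder reaches 0 after 4 divisions, so the expansion has 4 partial quotients, read off in order.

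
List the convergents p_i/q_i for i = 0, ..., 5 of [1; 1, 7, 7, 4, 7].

1/1, 2/1, 15/8, 107/57, 443/236, 3208/1709

Using the convergent recurrence p_i = a_i*p_{i-1} + p_{i-2}, q_i = a_i*q_{i-1} + q_{i-2} with p_{-2}=0, p_{-1}=1, q_{-2}=1, q_{-1}=0:
  i=0: a_0=1, p_0 = 1*1 + 0 = 1, q_0 = 1*0 + 1 = 1.
  i=1: a_1=1, p_1 = 1*1 + 1 = 2, q_1 = 1*1 + 0 = 1.
  i=2: a_2=7, p_2 = 7*2 + 1 = 15, q_2 = 7*1 + 1 = 8.
  i=3: a_3=7, p_3 = 7*15 + 2 = 107, q_3 = 7*8 + 1 = 57.
  i=4: a_4=4, p_4 = 4*107 + 15 = 443, q_4 = 4*57 + 8 = 236.
  i=5: a_5=7, p_5 = 7*443 + 107 = 3208, q_5 = 7*236 + 57 = 1709.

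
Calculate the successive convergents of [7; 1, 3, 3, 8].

Using the convergent recurrence p_i = a_i*p_{i-1} + p_{i-2}, q_i = a_i*q_{i-1} + q_{i-2} with p_{-2}=0, p_{-1}=1, q_{-2}=1, q_{-1}=0:
  i=0: a_0=7, p_0 = 7*1 + 0 = 7, q_0 = 7*0 + 1 = 1.
  i=1: a_1=1, p_1 = 1*7 + 1 = 8, q_1 = 1*1 + 0 = 1.
  i=2: a_2=3, p_2 = 3*8 + 7 = 31, q_2 = 3*1 + 1 = 4.
  i=3: a_3=3, p_3 = 3*31 + 8 = 101, q_3 = 3*4 + 1 = 13.
  i=4: a_4=8, p_4 = 8*101 + 31 = 839, q_4 = 8*13 + 4 = 108.

7/1, 8/1, 31/4, 101/13, 839/108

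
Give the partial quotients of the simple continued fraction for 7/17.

Run the Euclidean algorithm on 7 and 17; the successive quotients are the partial quotients a_0, a_1, ... (each step inverts the fractional part left over by the previous one):
  7 = 0*17 + 7, so a_0 = 0.
  17 = 2*7 + 3, so a_1 = 2.
  7 = 2*3 + 1, so a_2 = 2.
  3 = 3*1 + 0, so a_3 = 3.
The remainder reaches 0 after 4 divisions, so the expansion has 4 partial quotients, read off in order.

[0; 2, 2, 3]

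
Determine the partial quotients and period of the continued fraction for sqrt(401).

Write x_i = (sqrt(401) + m_i)/d_i with (m_0, d_0) = (0, 1). a_0 = floor(sqrt(401)) = 20, since 20^2 = 400 <= 401 < 441 = 21^2.
Iterate m_{i+1} = d_i*a_i - m_i, d_{i+1} = (401 - m_{i+1}^2)/d_i, a_{i+1} = floor((a_0 + m_{i+1})/d_{i+1}):
  m_1 = 1*20 - 0 = 20, d_1 = (401 - 20^2)/1 = 1/1 = 1, a_1 = floor((20 + 20)/1) = 40.
  m_2 = 1*40 - 20 = 20, d_2 = (401 - 20^2)/1 = 1/1 = 1: (m_2, d_2) = (m_1, d_1) = (20, 1), so from here the quotient a_1 repeats; the period length is 1.
Hence the expansion of sqrt(401) is a_0 = 20 followed by the repeating block 40 (period 1).

[20; (40)]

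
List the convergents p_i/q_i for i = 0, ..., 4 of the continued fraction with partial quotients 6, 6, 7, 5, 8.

Using the convergent recurrence p_i = a_i*p_{i-1} + p_{i-2}, q_i = a_i*q_{i-1} + q_{i-2} with p_{-2}=0, p_{-1}=1, q_{-2}=1, q_{-1}=0:
  i=0: a_0=6, p_0 = 6*1 + 0 = 6, q_0 = 6*0 + 1 = 1.
  i=1: a_1=6, p_1 = 6*6 + 1 = 37, q_1 = 6*1 + 0 = 6.
  i=2: a_2=7, p_2 = 7*37 + 6 = 265, q_2 = 7*6 + 1 = 43.
  i=3: a_3=5, p_3 = 5*265 + 37 = 1362, q_3 = 5*43 + 6 = 221.
  i=4: a_4=8, p_4 = 8*1362 + 265 = 11161, q_4 = 8*221 + 43 = 1811.

6/1, 37/6, 265/43, 1362/221, 11161/1811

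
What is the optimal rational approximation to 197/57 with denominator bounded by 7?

Expand x = 197/57 as a continued fraction with the Euclidean algorithm:
  197 = 3*57 + 26, so a_0 = 3.
  57 = 2*26 + 5, so a_1 = 2.
  26 = 5*5 + 1, so a_2 = 5.
  5 = 5*1 + 0, so a_3 = 5.
so x = [3; 2, 5, 5].
Convergents (p_i = a_i*p_{i-1} + p_{i-2}, q_i = a_i*q_{i-1} + q_{i-2} with p_{-2}=0, p_{-1}=1, q_{-2}=1, q_{-1}=0), until the denominator exceeds 7:
  i=0: a_0=3, p_0 = 3*1 + 0 = 3, q_0 = 3*0 + 1 = 1.
  i=1: a_1=2, p_1 = 2*3 + 1 = 7, q_1 = 2*1 + 0 = 2.
  i=2: a_2=5, p_2 = 5*7 + 3 = 38, q_2 = 5*2 + 1 = 11.
q_2 = 11 > 7, so the last convergent with denominator <= 7 is p_1/q_1 = 7/2.
The closest fraction with denominator <= 7 is either p_1/q_1 or the intermediate fraction (k*p_1 + p_0)/(k*q_1 + q_0) with the largest k >= 1 whose denominator stays <= 7; these approach x as k grows, and every other convergent or intermediate fraction in range is farther away.
Largest k: floor((7 - q_0)/q_1) = floor((7 - 1)/2) = 3.
That gives (3*7 + 3)/(3*2 + 1) = 24/7.
Compare the errors: |x - 7/2| = |197*2 - 7*57|/(57*2) = 5/114, and |x - 24/7| = |197*7 - 24*57|/(57*7) = 11/399.
Cross-multiplying, 11*114 = 1254 < 1995 = 5*399, so 11/399 is smaller: the intermediate fraction 24/7 is closer to x than 7/2.

24/7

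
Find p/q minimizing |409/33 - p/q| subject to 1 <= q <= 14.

62/5

Expand x = 409/33 as a continued fraction with the Euclidean algorithm:
  409 = 12*33 + 13, so a_0 = 12.
  33 = 2*13 + 7, so a_1 = 2.
  13 = 1*7 + 6, so a_2 = 1.
  7 = 1*6 + 1, so a_3 = 1.
  6 = 6*1 + 0, so a_4 = 6.
so x = [12; 2, 1, 1, 6].
Convergents (p_i = a_i*p_{i-1} + p_{i-2}, q_i = a_i*q_{i-1} + q_{i-2} with p_{-2}=0, p_{-1}=1, q_{-2}=1, q_{-1}=0), until the denominator exceeds 14:
  i=0: a_0=12, p_0 = 12*1 + 0 = 12, q_0 = 12*0 + 1 = 1.
  i=1: a_1=2, p_1 = 2*12 + 1 = 25, q_1 = 2*1 + 0 = 2.
  i=2: a_2=1, p_2 = 1*25 + 12 = 37, q_2 = 1*2 + 1 = 3.
  i=3: a_3=1, p_3 = 1*37 + 25 = 62, q_3 = 1*3 + 2 = 5.
  i=4: a_4=6, p_4 = 6*62 + 37 = 409, q_4 = 6*5 + 3 = 33.
q_4 = 33 > 14, so the last convergent with denominator <= 14 is p_3/q_3 = 62/5.
The closest fraction with denominator <= 14 is either p_3/q_3 or the intermediate fraction (k*p_3 + p_2)/(k*q_3 + q_2) with the largest k >= 1 whose denominator stays <= 14; these approach x as k grows, and every other convergent or intermediate fraction in range is farther away.
Largest k: floor((14 - q_2)/q_3) = floor((14 - 3)/5) = 2.
That gives (2*62 + 37)/(2*5 + 3) = 161/13.
Compare the errors: |x - 62/5| = |409*5 - 62*33|/(33*5) = 1/165, and |x - 161/13| = |409*13 - 161*33|/(33*13) = 4/429.
Cross-multiplying, 1*429 = 429 < 660 = 4*165, so 1/165 is smaller: the convergent 62/5 is closer to x than 161/13.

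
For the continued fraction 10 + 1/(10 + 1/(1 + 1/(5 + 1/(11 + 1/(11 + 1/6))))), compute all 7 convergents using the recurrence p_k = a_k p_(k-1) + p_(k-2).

10/1, 101/10, 111/11, 656/65, 7327/726, 81253/8051, 494845/49032

Using the convergent recurrence p_i = a_i*p_{i-1} + p_{i-2}, q_i = a_i*q_{i-1} + q_{i-2} with p_{-2}=0, p_{-1}=1, q_{-2}=1, q_{-1}=0:
  i=0: a_0=10, p_0 = 10*1 + 0 = 10, q_0 = 10*0 + 1 = 1.
  i=1: a_1=10, p_1 = 10*10 + 1 = 101, q_1 = 10*1 + 0 = 10.
  i=2: a_2=1, p_2 = 1*101 + 10 = 111, q_2 = 1*10 + 1 = 11.
  i=3: a_3=5, p_3 = 5*111 + 101 = 656, q_3 = 5*11 + 10 = 65.
  i=4: a_4=11, p_4 = 11*656 + 111 = 7327, q_4 = 11*65 + 11 = 726.
  i=5: a_5=11, p_5 = 11*7327 + 656 = 81253, q_5 = 11*726 + 65 = 8051.
  i=6: a_6=6, p_6 = 6*81253 + 7327 = 494845, q_6 = 6*8051 + 726 = 49032.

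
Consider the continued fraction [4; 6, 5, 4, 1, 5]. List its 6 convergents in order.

4/1, 25/6, 129/31, 541/130, 670/161, 3891/935

Using the convergent recurrence p_i = a_i*p_{i-1} + p_{i-2}, q_i = a_i*q_{i-1} + q_{i-2} with p_{-2}=0, p_{-1}=1, q_{-2}=1, q_{-1}=0:
  i=0: a_0=4, p_0 = 4*1 + 0 = 4, q_0 = 4*0 + 1 = 1.
  i=1: a_1=6, p_1 = 6*4 + 1 = 25, q_1 = 6*1 + 0 = 6.
  i=2: a_2=5, p_2 = 5*25 + 4 = 129, q_2 = 5*6 + 1 = 31.
  i=3: a_3=4, p_3 = 4*129 + 25 = 541, q_3 = 4*31 + 6 = 130.
  i=4: a_4=1, p_4 = 1*541 + 129 = 670, q_4 = 1*130 + 31 = 161.
  i=5: a_5=5, p_5 = 5*670 + 541 = 3891, q_5 = 5*161 + 130 = 935.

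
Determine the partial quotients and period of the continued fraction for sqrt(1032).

Write x_i = (sqrt(1032) + m_i)/d_i with (m_0, d_0) = (0, 1). a_0 = floor(sqrt(1032)) = 32, since 32^2 = 1024 <= 1032 < 1089 = 33^2.
Iterate m_{i+1} = d_i*a_i - m_i, d_{i+1} = (1032 - m_{i+1}^2)/d_i, a_{i+1} = floor((a_0 + m_{i+1})/d_{i+1}):
  m_1 = 1*32 - 0 = 32, d_1 = (1032 - 32^2)/1 = 8/1 = 8, a_1 = floor((32 + 32)/8) = 8.
  m_2 = 8*8 - 32 = 32, d_2 = (1032 - 32^2)/8 = 8/8 = 1, a_2 = floor((32 + 32)/1) = 64.
  m_3 = 1*64 - 32 = 32, d_3 = (1032 - 32^2)/1 = 8/1 = 8: (m_3, d_3) = (m_1, d_1) = (32, 8), so from here the quotients repeat a_1, a_2; the period length is 2.
Hence the expansion of sqrt(1032) is a_0 = 32 followed by the repeating block 8, 64 (period 2).

[32; (8, 64)]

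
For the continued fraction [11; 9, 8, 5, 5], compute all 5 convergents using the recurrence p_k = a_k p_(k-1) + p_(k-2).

Using the convergent recurrence p_i = a_i*p_{i-1} + p_{i-2}, q_i = a_i*q_{i-1} + q_{i-2} with p_{-2}=0, p_{-1}=1, q_{-2}=1, q_{-1}=0:
  i=0: a_0=11, p_0 = 11*1 + 0 = 11, q_0 = 11*0 + 1 = 1.
  i=1: a_1=9, p_1 = 9*11 + 1 = 100, q_1 = 9*1 + 0 = 9.
  i=2: a_2=8, p_2 = 8*100 + 11 = 811, q_2 = 8*9 + 1 = 73.
  i=3: a_3=5, p_3 = 5*811 + 100 = 4155, q_3 = 5*73 + 9 = 374.
  i=4: a_4=5, p_4 = 5*4155 + 811 = 21586, q_4 = 5*374 + 73 = 1943.

11/1, 100/9, 811/73, 4155/374, 21586/1943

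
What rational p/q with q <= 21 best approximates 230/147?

Expand x = 230/147 as a continued fraction with the Euclidean algorithm:
  230 = 1*147 + 83, so a_0 = 1.
  147 = 1*83 + 64, so a_1 = 1.
  83 = 1*64 + 19, so a_2 = 1.
  64 = 3*19 + 7, so a_3 = 3.
  19 = 2*7 + 5, so a_4 = 2.
  7 = 1*5 + 2, so a_5 = 1.
  5 = 2*2 + 1, so a_6 = 2.
  2 = 2*1 + 0, so a_7 = 2.
so x = [1; 1, 1, 3, 2, 1, 2, 2].
Convergents (p_i = a_i*p_{i-1} + p_{i-2}, q_i = a_i*q_{i-1} + q_{i-2} with p_{-2}=0, p_{-1}=1, q_{-2}=1, q_{-1}=0), until the denominator exceeds 21:
  i=0: a_0=1, p_0 = 1*1 + 0 = 1, q_0 = 1*0 + 1 = 1.
  i=1: a_1=1, p_1 = 1*1 + 1 = 2, q_1 = 1*1 + 0 = 1.
  i=2: a_2=1, p_2 = 1*2 + 1 = 3, q_2 = 1*1 + 1 = 2.
  i=3: a_3=3, p_3 = 3*3 + 2 = 11, q_3 = 3*2 + 1 = 7.
  i=4: a_4=2, p_4 = 2*11 + 3 = 25, q_4 = 2*7 + 2 = 16.
  i=5: a_5=1, p_5 = 1*25 + 11 = 36, q_5 = 1*16 + 7 = 23.
q_5 = 23 > 21, so the last convergent with denominator <= 21 is p_4/q_4 = 25/16.
The closest fraction with denominator <= 21 is either p_4/q_4 or the intermediate fraction (k*p_4 + p_3)/(k*q_4 + q_3) with the largest k >= 1 whose denominator stays <= 21; these approach x as k grows, and every other convergent or intermediate fraction in range is farther away.
Largest k: floor((21 - q_3)/q_4) = floor((21 - 7)/16) = 0.
Since k = 0, no intermediate fraction beyond p_4/q_4 has denominator <= 21, so the convergent 25/16 is the closest (its error is |230*16 - 25*147|/(147*16) = 5/2352).

25/16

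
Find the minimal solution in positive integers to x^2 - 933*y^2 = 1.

First expand sqrt(933) as a continued fraction. With x_i = (sqrt(933) + m_i)/d_i and (m_0, d_0) = (0, 1): a_0 = floor(sqrt(933)) = 30, since 30^2 = 900 <= 933 < 961 = 31^2.
Iterate m_{i+1} = d_i*a_i - m_i, d_{i+1} = (933 - m_{i+1}^2)/d_i, a_{i+1} = floor((a_0 + m_{i+1})/d_{i+1}):
  m_1 = 1*30 - 0 = 30, d_1 = (933 - 30^2)/1 = 33/1 = 33, a_1 = floor((30 + 30)/33) = 1.
  m_2 = 33*1 - 30 = 3, d_2 = (933 - 3^2)/33 = 924/33 = 28, a_2 = floor((30 + 3)/28) = 1.
  m_3 = 28*1 - 3 = 25, d_3 = (933 - 25^2)/28 = 308/28 = 11, a_3 = floor((30 + 25)/11) = 5.
  m_4 = 11*5 - 25 = 30, d_4 = (933 - 30^2)/11 = 33/11 = 3, a_4 = floor((30 + 30)/3) = 20.
  m_5 = 3*20 - 30 = 30, d_5 = (933 - 30^2)/3 = 33/3 = 11, a_5 = floor((30 + 30)/11) = 5.
  m_6 = 11*5 - 30 = 25, d_6 = (933 - 25^2)/11 = 308/11 = 28, a_6 = floor((30 + 25)/28) = 1.
  m_7 = 28*1 - 25 = 3, d_7 = (933 - 3^2)/28 = 924/28 = 33, a_7 = floor((30 + 3)/33) = 1.
  m_8 = 33*1 - 3 = 30, d_8 = (933 - 30^2)/33 = 33/33 = 1, a_8 = floor((30 + 30)/1) = 60.
  m_9 = 1*60 - 30 = 30, d_9 = (933 - 30^2)/1 = 33/1 = 33: (m_9, d_9) = (m_1, d_1) = (30, 33), so from here the quotients repeat a_1, ..., a_8; the period length is 8.
So sqrt(933) = [30; (1, 1, 5, 20, 5, 1, 1, 60)] with period length k = 8.
k is even, so the fundamental solution of x^2 - 933y^2 = 1 is (p_{k-1}, q_{k-1}) = (p_7, q_7); compute convergents through index 7.
Convergents (p_i = a_i*p_{i-1} + p_{i-2}, q_i = a_i*q_{i-1} + q_{i-2} with p_{-2}=0, p_{-1}=1, q_{-2}=1, q_{-1}=0):
  i=0: a_0=30, p_0 = 30*1 + 0 = 30, q_0 = 30*0 + 1 = 1.
  i=1: a_1=1, p_1 = 1*30 + 1 = 31, q_1 = 1*1 + 0 = 1.
  i=2: a_2=1, p_2 = 1*31 + 30 = 61, q_2 = 1*1 + 1 = 2.
  i=3: a_3=5, p_3 = 5*61 + 31 = 336, q_3 = 5*2 + 1 = 11.
  i=4: a_4=20, p_4 = 20*336 + 61 = 6781, q_4 = 20*11 + 2 = 222.
  i=5: a_5=5, p_5 = 5*6781 + 336 = 34241, q_5 = 5*222 + 11 = 1121.
  i=6: a_6=1, p_6 = 1*34241 + 6781 = 41022, q_6 = 1*1121 + 222 = 1343.
  i=7: a_7=1, p_7 = 1*41022 + 34241 = 75263, q_7 = 1*1343 + 1121 = 2464.
Check: 75263^2 - 933*2464^2 = 5664519169 - 5664519168 = 1, so (x, y) = (75263, 2464) solves the equation, and by the theorem it is the least positive solution.

(x, y) = (75263, 2464)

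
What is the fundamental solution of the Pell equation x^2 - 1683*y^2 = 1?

First expand sqrt(1683) as a continued fraction. With x_i = (sqrt(1683) + m_i)/d_i and (m_0, d_0) = (0, 1): a_0 = floor(sqrt(1683)) = 41, since 41^2 = 1681 <= 1683 < 1764 = 42^2.
Iterate m_{i+1} = d_i*a_i - m_i, d_{i+1} = (1683 - m_{i+1}^2)/d_i, a_{i+1} = floor((a_0 + m_{i+1})/d_{i+1}):
  m_1 = 1*41 - 0 = 41, d_1 = (1683 - 41^2)/1 = 2/1 = 2, a_1 = floor((41 + 41)/2) = 41.
  m_2 = 2*41 - 41 = 41, d_2 = (1683 - 41^2)/2 = 2/2 = 1, a_2 = floor((41 + 41)/1) = 82.
  m_3 = 1*82 - 41 = 41, d_3 = (1683 - 41^2)/1 = 2/1 = 2: (m_3, d_3) = (m_1, d_1) = (41, 2), so from here the quotients repeat a_1, a_2; the period length is 2.
So sqrt(1683) = [41; (41, 82)] with period length k = 2.
k is even, so the fundamental solution of x^2 - 1683y^2 = 1 is (p_{k-1}, q_{k-1}) = (p_1, q_1); compute convergents through index 1.
Convergents (p_i = a_i*p_{i-1} + p_{i-2}, q_i = a_i*q_{i-1} + q_{i-2} with p_{-2}=0, p_{-1}=1, q_{-2}=1, q_{-1}=0):
  i=0: a_0=41, p_0 = 41*1 + 0 = 41, q_0 = 41*0 + 1 = 1.
  i=1: a_1=41, p_1 = 41*41 + 1 = 1682, q_1 = 41*1 + 0 = 41.
Check: 1682^2 - 1683*41^2 = 2829124 - 2829123 = 1, so (x, y) = (1682, 41) solves the equation, and by the theorem it is the least positive solution.

(x, y) = (1682, 41)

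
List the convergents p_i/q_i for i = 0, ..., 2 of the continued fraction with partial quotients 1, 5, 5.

Using the convergent recurrence p_i = a_i*p_{i-1} + p_{i-2}, q_i = a_i*q_{i-1} + q_{i-2} with p_{-2}=0, p_{-1}=1, q_{-2}=1, q_{-1}=0:
  i=0: a_0=1, p_0 = 1*1 + 0 = 1, q_0 = 1*0 + 1 = 1.
  i=1: a_1=5, p_1 = 5*1 + 1 = 6, q_1 = 5*1 + 0 = 5.
  i=2: a_2=5, p_2 = 5*6 + 1 = 31, q_2 = 5*5 + 1 = 26.

1/1, 6/5, 31/26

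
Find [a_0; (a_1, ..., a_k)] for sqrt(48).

Write x_i = (sqrt(48) + m_i)/d_i with (m_0, d_0) = (0, 1). a_0 = floor(sqrt(48)) = 6, since 6^2 = 36 <= 48 < 49 = 7^2.
Iterate m_{i+1} = d_i*a_i - m_i, d_{i+1} = (48 - m_{i+1}^2)/d_i, a_{i+1} = floor((a_0 + m_{i+1})/d_{i+1}):
  m_1 = 1*6 - 0 = 6, d_1 = (48 - 6^2)/1 = 12/1 = 12, a_1 = floor((6 + 6)/12) = 1.
  m_2 = 12*1 - 6 = 6, d_2 = (48 - 6^2)/12 = 12/12 = 1, a_2 = floor((6 + 6)/1) = 12.
  m_3 = 1*12 - 6 = 6, d_3 = (48 - 6^2)/1 = 12/1 = 12: (m_3, d_3) = (m_1, d_1) = (6, 12), so from here the quotients repeat a_1, a_2; the period length is 2.
Hence the expansion of sqrt(48) is a_0 = 6 followed by the repeating block 1, 12 (period 2).

[6; (1, 12)]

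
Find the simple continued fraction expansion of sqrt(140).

[11; (1, 4, 1, 22)]

Write x_i = (sqrt(140) + m_i)/d_i with (m_0, d_0) = (0, 1). a_0 = floor(sqrt(140)) = 11, since 11^2 = 121 <= 140 < 144 = 12^2.
Iterate m_{i+1} = d_i*a_i - m_i, d_{i+1} = (140 - m_{i+1}^2)/d_i, a_{i+1} = floor((a_0 + m_{i+1})/d_{i+1}):
  m_1 = 1*11 - 0 = 11, d_1 = (140 - 11^2)/1 = 19/1 = 19, a_1 = floor((11 + 11)/19) = 1.
  m_2 = 19*1 - 11 = 8, d_2 = (140 - 8^2)/19 = 76/19 = 4, a_2 = floor((11 + 8)/4) = 4.
  m_3 = 4*4 - 8 = 8, d_3 = (140 - 8^2)/4 = 76/4 = 19, a_3 = floor((11 + 8)/19) = 1.
  m_4 = 19*1 - 8 = 11, d_4 = (140 - 11^2)/19 = 19/19 = 1, a_4 = floor((11 + 11)/1) = 22.
  m_5 = 1*22 - 11 = 11, d_5 = (140 - 11^2)/1 = 19/1 = 19: (m_5, d_5) = (m_1, d_1) = (11, 19), so from here the quotients repeat a_1, ..., a_4; the period length is 4.
Hence the expansion of sqrt(140) is a_0 = 11 followed by the repeating block 1, 4, 1, 22 (period 4).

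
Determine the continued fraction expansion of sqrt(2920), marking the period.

Write x_i = (sqrt(2920) + m_i)/d_i with (m_0, d_0) = (0, 1). a_0 = floor(sqrt(2920)) = 54, since 54^2 = 2916 <= 2920 < 3025 = 55^2.
Iterate m_{i+1} = d_i*a_i - m_i, d_{i+1} = (2920 - m_{i+1}^2)/d_i, a_{i+1} = floor((a_0 + m_{i+1})/d_{i+1}):
  m_1 = 1*54 - 0 = 54, d_1 = (2920 - 54^2)/1 = 4/1 = 4, a_1 = floor((54 + 54)/4) = 27.
  m_2 = 4*27 - 54 = 54, d_2 = (2920 - 54^2)/4 = 4/4 = 1, a_2 = floor((54 + 54)/1) = 108.
  m_3 = 1*108 - 54 = 54, d_3 = (2920 - 54^2)/1 = 4/1 = 4: (m_3, d_3) = (m_1, d_1) = (54, 4), so from here the quotients repeat a_1, a_2; the period length is 2.
Hence the expansion of sqrt(2920) is a_0 = 54 followed by the repeating block 27, 108 (period 2).

[54; (27, 108)]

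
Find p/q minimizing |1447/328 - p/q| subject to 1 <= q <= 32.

Expand x = 1447/328 as a continued fraction with the Euclidean algorithm:
  1447 = 4*328 + 135, so a_0 = 4.
  328 = 2*135 + 58, so a_1 = 2.
  135 = 2*58 + 19, so a_2 = 2.
  58 = 3*19 + 1, so a_3 = 3.
  19 = 19*1 + 0, so a_4 = 19.
so x = [4; 2, 2, 3, 19].
Convergents (p_i = a_i*p_{i-1} + p_{i-2}, q_i = a_i*q_{i-1} + q_{i-2} with p_{-2}=0, p_{-1}=1, q_{-2}=1, q_{-1}=0), until the denominator exceeds 32:
  i=0: a_0=4, p_0 = 4*1 + 0 = 4, q_0 = 4*0 + 1 = 1.
  i=1: a_1=2, p_1 = 2*4 + 1 = 9, q_1 = 2*1 + 0 = 2.
  i=2: a_2=2, p_2 = 2*9 + 4 = 22, q_2 = 2*2 + 1 = 5.
  i=3: a_3=3, p_3 = 3*22 + 9 = 75, q_3 = 3*5 + 2 = 17.
  i=4: a_4=19, p_4 = 19*75 + 22 = 1447, q_4 = 19*17 + 5 = 328.
q_4 = 328 > 32, so the last convergent with denominator <= 32 is p_3/q_3 = 75/17.
The closest fraction with denominator <= 32 is either p_3/q_3 or the intermediate fraction (k*p_3 + p_2)/(k*q_3 + q_2) with the largest k >= 1 whose denominator stays <= 32; these approach x as k grows, and every other convergent or intermediate fraction in range is farther away.
Largest k: floor((32 - q_2)/q_3) = floor((32 - 5)/17) = 1.
That gives (1*75 + 22)/(1*17 + 5) = 97/22.
Compare the errors: |x - 75/17| = |1447*17 - 75*328|/(328*17) = 1/5576, and |x - 97/22| = |1447*22 - 97*328|/(328*22) = 18/7216.
Cross-multiplying, 1*7216 = 7216 < 100368 = 18*5576, so 1/5576 is smaller: the convergent 75/17 is closer to x than 97/22.

75/17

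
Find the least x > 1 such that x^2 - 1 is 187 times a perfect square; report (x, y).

First expand sqrt(187) as a continued fraction. With x_i = (sqrt(187) + m_i)/d_i and (m_0, d_0) = (0, 1): a_0 = floor(sqrt(187)) = 13, since 13^2 = 169 <= 187 < 196 = 14^2.
Iterate m_{i+1} = d_i*a_i - m_i, d_{i+1} = (187 - m_{i+1}^2)/d_i, a_{i+1} = floor((a_0 + m_{i+1})/d_{i+1}):
  m_1 = 1*13 - 0 = 13, d_1 = (187 - 13^2)/1 = 18/1 = 18, a_1 = floor((13 + 13)/18) = 1.
  m_2 = 18*1 - 13 = 5, d_2 = (187 - 5^2)/18 = 162/18 = 9, a_2 = floor((13 + 5)/9) = 2.
  m_3 = 9*2 - 5 = 13, d_3 = (187 - 13^2)/9 = 18/9 = 2, a_3 = floor((13 + 13)/2) = 13.
  m_4 = 2*13 - 13 = 13, d_4 = (187 - 13^2)/2 = 18/2 = 9, a_4 = floor((13 + 13)/9) = 2.
  m_5 = 9*2 - 13 = 5, d_5 = (187 - 5^2)/9 = 162/9 = 18, a_5 = floor((13 + 5)/18) = 1.
  m_6 = 18*1 - 5 = 13, d_6 = (187 - 13^2)/18 = 18/18 = 1, a_6 = floor((13 + 13)/1) = 26.
  m_7 = 1*26 - 13 = 13, d_7 = (187 - 13^2)/1 = 18/1 = 18: (m_7, d_7) = (m_1, d_1) = (13, 18), so from here the quotients repeat a_1, ..., a_6; the period length is 6.
So sqrt(187) = [13; (1, 2, 13, 2, 1, 26)] with period length k = 6.
k is even, so the fundamental solution of x^2 - 187y^2 = 1 is (p_{k-1}, q_{k-1}) = (p_5, q_5); compute convergents through index 5.
Convergents (p_i = a_i*p_{i-1} + p_{i-2}, q_i = a_i*q_{i-1} + q_{i-2} with p_{-2}=0, p_{-1}=1, q_{-2}=1, q_{-1}=0):
  i=0: a_0=13, p_0 = 13*1 + 0 = 13, q_0 = 13*0 + 1 = 1.
  i=1: a_1=1, p_1 = 1*13 + 1 = 14, q_1 = 1*1 + 0 = 1.
  i=2: a_2=2, p_2 = 2*14 + 13 = 41, q_2 = 2*1 + 1 = 3.
  i=3: a_3=13, p_3 = 13*41 + 14 = 547, q_3 = 13*3 + 1 = 40.
  i=4: a_4=2, p_4 = 2*547 + 41 = 1135, q_4 = 2*40 + 3 = 83.
  i=5: a_5=1, p_5 = 1*1135 + 547 = 1682, q_5 = 1*83 + 40 = 123.
Check: 1682^2 - 187*123^2 = 2829124 - 2829123 = 1, so (x, y) = (1682, 123) solves the equation, and by the theorem it is the least positive solution.

(x, y) = (1682, 123)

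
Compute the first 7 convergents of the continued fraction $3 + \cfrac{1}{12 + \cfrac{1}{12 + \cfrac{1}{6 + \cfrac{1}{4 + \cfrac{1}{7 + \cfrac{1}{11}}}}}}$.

Using the convergent recurrence p_i = a_i*p_{i-1} + p_{i-2}, q_i = a_i*q_{i-1} + q_{i-2} with p_{-2}=0, p_{-1}=1, q_{-2}=1, q_{-1}=0:
  i=0: a_0=3, p_0 = 3*1 + 0 = 3, q_0 = 3*0 + 1 = 1.
  i=1: a_1=12, p_1 = 12*3 + 1 = 37, q_1 = 12*1 + 0 = 12.
  i=2: a_2=12, p_2 = 12*37 + 3 = 447, q_2 = 12*12 + 1 = 145.
  i=3: a_3=6, p_3 = 6*447 + 37 = 2719, q_3 = 6*145 + 12 = 882.
  i=4: a_4=4, p_4 = 4*2719 + 447 = 11323, q_4 = 4*882 + 145 = 3673.
  i=5: a_5=7, p_5 = 7*11323 + 2719 = 81980, q_5 = 7*3673 + 882 = 26593.
  i=6: a_6=11, p_6 = 11*81980 + 11323 = 913103, q_6 = 11*26593 + 3673 = 296196.

3/1, 37/12, 447/145, 2719/882, 11323/3673, 81980/26593, 913103/296196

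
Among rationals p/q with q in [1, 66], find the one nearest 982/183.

220/41

Expand x = 982/183 as a continued fraction with the Euclidean algorithm:
  982 = 5*183 + 67, so a_0 = 5.
  183 = 2*67 + 49, so a_1 = 2.
  67 = 1*49 + 18, so a_2 = 1.
  49 = 2*18 + 13, so a_3 = 2.
  18 = 1*13 + 5, so a_4 = 1.
  13 = 2*5 + 3, so a_5 = 2.
  5 = 1*3 + 2, so a_6 = 1.
  3 = 1*2 + 1, so a_7 = 1.
  2 = 2*1 + 0, so a_8 = 2.
so x = [5; 2, 1, 2, 1, 2, 1, 1, 2].
Convergents (p_i = a_i*p_{i-1} + p_{i-2}, q_i = a_i*q_{i-1} + q_{i-2} with p_{-2}=0, p_{-1}=1, q_{-2}=1, q_{-1}=0), until the denominator exceeds 66:
  i=0: a_0=5, p_0 = 5*1 + 0 = 5, q_0 = 5*0 + 1 = 1.
  i=1: a_1=2, p_1 = 2*5 + 1 = 11, q_1 = 2*1 + 0 = 2.
  i=2: a_2=1, p_2 = 1*11 + 5 = 16, q_2 = 1*2 + 1 = 3.
  i=3: a_3=2, p_3 = 2*16 + 11 = 43, q_3 = 2*3 + 2 = 8.
  i=4: a_4=1, p_4 = 1*43 + 16 = 59, q_4 = 1*8 + 3 = 11.
  i=5: a_5=2, p_5 = 2*59 + 43 = 161, q_5 = 2*11 + 8 = 30.
  i=6: a_6=1, p_6 = 1*161 + 59 = 220, q_6 = 1*30 + 11 = 41.
  i=7: a_7=1, p_7 = 1*220 + 161 = 381, q_7 = 1*41 + 30 = 71.
q_7 = 71 > 66, so the last convergent with denominator <= 66 is p_6/q_6 = 220/41.
The closest fraction with denominator <= 66 is either p_6/q_6 or the intermediate fraction (k*p_6 + p_5)/(k*q_6 + q_5) with the largest k >= 1 whose denominator stays <= 66; these approach x as k grows, and every other convergent or intermediate fraction in range is farther away.
Largest k: floor((66 - q_5)/q_6) = floor((66 - 30)/41) = 0.
Since k = 0, no intermediate fraction beyond p_6/q_6 has denominator <= 66, so the convergent 220/41 is the closest (its error is |982*41 - 220*183|/(183*41) = 2/7503).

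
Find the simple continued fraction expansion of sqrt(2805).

Write x_i = (sqrt(2805) + m_i)/d_i with (m_0, d_0) = (0, 1). a_0 = floor(sqrt(2805)) = 52, since 52^2 = 2704 <= 2805 < 2809 = 53^2.
Iterate m_{i+1} = d_i*a_i - m_i, d_{i+1} = (2805 - m_{i+1}^2)/d_i, a_{i+1} = floor((a_0 + m_{i+1})/d_{i+1}):
  m_1 = 1*52 - 0 = 52, d_1 = (2805 - 52^2)/1 = 101/1 = 101, a_1 = floor((52 + 52)/101) = 1.
  m_2 = 101*1 - 52 = 49, d_2 = (2805 - 49^2)/101 = 404/101 = 4, a_2 = floor((52 + 49)/4) = 25.
  m_3 = 4*25 - 49 = 51, d_3 = (2805 - 51^2)/4 = 204/4 = 51, a_3 = floor((52 + 51)/51) = 2.
  m_4 = 51*2 - 51 = 51, d_4 = (2805 - 51^2)/51 = 204/51 = 4, a_4 = floor((52 + 51)/4) = 25.
  m_5 = 4*25 - 51 = 49, d_5 = (2805 - 49^2)/4 = 404/4 = 101, a_5 = floor((52 + 49)/101) = 1.
  m_6 = 101*1 - 49 = 52, d_6 = (2805 - 52^2)/101 = 101/101 = 1, a_6 = floor((52 + 52)/1) = 104.
  m_7 = 1*104 - 52 = 52, d_7 = (2805 - 52^2)/1 = 101/1 = 101: (m_7, d_7) = (m_1, d_1) = (52, 101), so from here the quotients repeat a_1, ..., a_6; the period length is 6.
Hence the expansion of sqrt(2805) is a_0 = 52 followed by the repeating block 1, 25, 2, 25, 1, 104 (period 6).

[52; (1, 25, 2, 25, 1, 104)]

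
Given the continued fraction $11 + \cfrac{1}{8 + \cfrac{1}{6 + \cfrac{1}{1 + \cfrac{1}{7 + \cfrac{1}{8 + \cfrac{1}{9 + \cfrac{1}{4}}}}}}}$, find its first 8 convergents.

Using the convergent recurrence p_i = a_i*p_{i-1} + p_{i-2}, q_i = a_i*q_{i-1} + q_{i-2} with p_{-2}=0, p_{-1}=1, q_{-2}=1, q_{-1}=0:
  i=0: a_0=11, p_0 = 11*1 + 0 = 11, q_0 = 11*0 + 1 = 1.
  i=1: a_1=8, p_1 = 8*11 + 1 = 89, q_1 = 8*1 + 0 = 8.
  i=2: a_2=6, p_2 = 6*89 + 11 = 545, q_2 = 6*8 + 1 = 49.
  i=3: a_3=1, p_3 = 1*545 + 89 = 634, q_3 = 1*49 + 8 = 57.
  i=4: a_4=7, p_4 = 7*634 + 545 = 4983, q_4 = 7*57 + 49 = 448.
  i=5: a_5=8, p_5 = 8*4983 + 634 = 40498, q_5 = 8*448 + 57 = 3641.
  i=6: a_6=9, p_6 = 9*40498 + 4983 = 369465, q_6 = 9*3641 + 448 = 33217.
  i=7: a_7=4, p_7 = 4*369465 + 40498 = 1518358, q_7 = 4*33217 + 3641 = 136509.

11/1, 89/8, 545/49, 634/57, 4983/448, 40498/3641, 369465/33217, 1518358/136509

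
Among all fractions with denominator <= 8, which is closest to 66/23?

Expand x = 66/23 as a continued fraction with the Euclidean algorithm:
  66 = 2*23 + 20, so a_0 = 2.
  23 = 1*20 + 3, so a_1 = 1.
  20 = 6*3 + 2, so a_2 = 6.
  3 = 1*2 + 1, so a_3 = 1.
  2 = 2*1 + 0, so a_4 = 2.
so x = [2; 1, 6, 1, 2].
Convergents (p_i = a_i*p_{i-1} + p_{i-2}, q_i = a_i*q_{i-1} + q_{i-2} with p_{-2}=0, p_{-1}=1, q_{-2}=1, q_{-1}=0), until the denominator exceeds 8:
  i=0: a_0=2, p_0 = 2*1 + 0 = 2, q_0 = 2*0 + 1 = 1.
  i=1: a_1=1, p_1 = 1*2 + 1 = 3, q_1 = 1*1 + 0 = 1.
  i=2: a_2=6, p_2 = 6*3 + 2 = 20, q_2 = 6*1 + 1 = 7.
  i=3: a_3=1, p_3 = 1*20 + 3 = 23, q_3 = 1*7 + 1 = 8.
  i=4: a_4=2, p_4 = 2*23 + 20 = 66, q_4 = 2*8 + 7 = 23.
q_4 = 23 > 8, so the last convergent with denominator <= 8 is p_3/q_3 = 23/8.
The closest fraction with denominator <= 8 is either p_3/q_3 or the intermediate fraction (k*p_3 + p_2)/(k*q_3 + q_2) with the largest k >= 1 whose denominator stays <= 8; these approach x as k grows, and every other convergent or intermediate fraction in range is farther away.
Largest k: floor((8 - q_2)/q_3) = floor((8 - 7)/8) = 0.
Since k = 0, no intermediate fraction beyond p_3/q_3 has denominator <= 8, so the convergent 23/8 is the closest (its error is |66*8 - 23*23|/(23*8) = 1/184).

23/8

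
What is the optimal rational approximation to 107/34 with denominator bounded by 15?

Expand x = 107/34 as a continued fraction with the Euclidean algorithm:
  107 = 3*34 + 5, so a_0 = 3.
  34 = 6*5 + 4, so a_1 = 6.
  5 = 1*4 + 1, so a_2 = 1.
  4 = 4*1 + 0, so a_3 = 4.
so x = [3; 6, 1, 4].
Convergents (p_i = a_i*p_{i-1} + p_{i-2}, q_i = a_i*q_{i-1} + q_{i-2} with p_{-2}=0, p_{-1}=1, q_{-2}=1, q_{-1}=0), until the denominator exceeds 15:
  i=0: a_0=3, p_0 = 3*1 + 0 = 3, q_0 = 3*0 + 1 = 1.
  i=1: a_1=6, p_1 = 6*3 + 1 = 19, q_1 = 6*1 + 0 = 6.
  i=2: a_2=1, p_2 = 1*19 + 3 = 22, q_2 = 1*6 + 1 = 7.
  i=3: a_3=4, p_3 = 4*22 + 19 = 107, q_3 = 4*7 + 6 = 34.
q_3 = 34 > 15, so the last convergent with denominator <= 15 is p_2/q_2 = 22/7.
The closest fraction with denominator <= 15 is either p_2/q_2 or the intermediate fraction (k*p_2 + p_1)/(k*q_2 + q_1) with the largest k >= 1 whose denominator stays <= 15; these approach x as k grows, and every other convergent or intermediate fraction in range is farther away.
Largest k: floor((15 - q_1)/q_2) = floor((15 - 6)/7) = 1.
That gives (1*22 + 19)/(1*7 + 6) = 41/13.
Compare the errors: |x - 22/7| = |107*7 - 22*34|/(34*7) = 1/238, and |x - 41/13| = |107*13 - 41*34|/(34*13) = 3/442.
Cross-multiplying, 1*442 = 442 < 714 = 3*238, so 1/238 is smaller: the convergent 22/7 is closer to x than 41/13.

22/7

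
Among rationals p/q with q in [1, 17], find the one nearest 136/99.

Expand x = 136/99 as a continued fraction with the Euclidean algorithm:
  136 = 1*99 + 37, so a_0 = 1.
  99 = 2*37 + 25, so a_1 = 2.
  37 = 1*25 + 12, so a_2 = 1.
  25 = 2*12 + 1, so a_3 = 2.
  12 = 12*1 + 0, so a_4 = 12.
so x = [1; 2, 1, 2, 12].
Convergents (p_i = a_i*p_{i-1} + p_{i-2}, q_i = a_i*q_{i-1} + q_{i-2} with p_{-2}=0, p_{-1}=1, q_{-2}=1, q_{-1}=0), until the denominator exceeds 17:
  i=0: a_0=1, p_0 = 1*1 + 0 = 1, q_0 = 1*0 + 1 = 1.
  i=1: a_1=2, p_1 = 2*1 + 1 = 3, q_1 = 2*1 + 0 = 2.
  i=2: a_2=1, p_2 = 1*3 + 1 = 4, q_2 = 1*2 + 1 = 3.
  i=3: a_3=2, p_3 = 2*4 + 3 = 11, q_3 = 2*3 + 2 = 8.
  i=4: a_4=12, p_4 = 12*11 + 4 = 136, q_4 = 12*8 + 3 = 99.
q_4 = 99 > 17, so the last convergent with denominator <= 17 is p_3/q_3 = 11/8.
The closest fraction with denominator <= 17 is either p_3/q_3 or the intermediate fraction (k*p_3 + p_2)/(k*q_3 + q_2) with the largest k >= 1 whose denominator stays <= 17; these approach x as k grows, and every other convergent or intermediate fraction in range is farther away.
Largest k: floor((17 - q_2)/q_3) = floor((17 - 3)/8) = 1.
That gives (1*11 + 4)/(1*8 + 3) = 15/11.
Compare the errors: |x - 11/8| = |136*8 - 11*99|/(99*8) = 1/792, and |x - 15/11| = |136*11 - 15*99|/(99*11) = 11/1089.
Cross-multiplying, 1*1089 = 1089 < 8712 = 11*792, so 1/792 is smaller: the convergent 11/8 is closer to x than 15/11.

11/8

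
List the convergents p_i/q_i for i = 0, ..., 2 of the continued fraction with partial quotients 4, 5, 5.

4/1, 21/5, 109/26

Using the convergent recurrence p_i = a_i*p_{i-1} + p_{i-2}, q_i = a_i*q_{i-1} + q_{i-2} with p_{-2}=0, p_{-1}=1, q_{-2}=1, q_{-1}=0:
  i=0: a_0=4, p_0 = 4*1 + 0 = 4, q_0 = 4*0 + 1 = 1.
  i=1: a_1=5, p_1 = 5*4 + 1 = 21, q_1 = 5*1 + 0 = 5.
  i=2: a_2=5, p_2 = 5*21 + 4 = 109, q_2 = 5*5 + 1 = 26.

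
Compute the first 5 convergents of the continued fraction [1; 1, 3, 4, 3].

1/1, 2/1, 7/4, 30/17, 97/55

Using the convergent recurrence p_i = a_i*p_{i-1} + p_{i-2}, q_i = a_i*q_{i-1} + q_{i-2} with p_{-2}=0, p_{-1}=1, q_{-2}=1, q_{-1}=0:
  i=0: a_0=1, p_0 = 1*1 + 0 = 1, q_0 = 1*0 + 1 = 1.
  i=1: a_1=1, p_1 = 1*1 + 1 = 2, q_1 = 1*1 + 0 = 1.
  i=2: a_2=3, p_2 = 3*2 + 1 = 7, q_2 = 3*1 + 1 = 4.
  i=3: a_3=4, p_3 = 4*7 + 2 = 30, q_3 = 4*4 + 1 = 17.
  i=4: a_4=3, p_4 = 3*30 + 7 = 97, q_4 = 3*17 + 4 = 55.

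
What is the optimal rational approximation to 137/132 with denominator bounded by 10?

1/1

Expand x = 137/132 as a continued fraction with the Euclidean algorithm:
  137 = 1*132 + 5, so a_0 = 1.
  132 = 26*5 + 2, so a_1 = 26.
  5 = 2*2 + 1, so a_2 = 2.
  2 = 2*1 + 0, so a_3 = 2.
so x = [1; 26, 2, 2].
Convergents (p_i = a_i*p_{i-1} + p_{i-2}, q_i = a_i*q_{i-1} + q_{i-2} with p_{-2}=0, p_{-1}=1, q_{-2}=1, q_{-1}=0), until the denominator exceeds 10:
  i=0: a_0=1, p_0 = 1*1 + 0 = 1, q_0 = 1*0 + 1 = 1.
  i=1: a_1=26, p_1 = 26*1 + 1 = 27, q_1 = 26*1 + 0 = 26.
q_1 = 26 > 10, so the last convergent with denominator <= 10 is p_0/q_0 = 1/1.
The closest fraction with denominator <= 10 is either p_0/q_0 or the intermediate fraction (k*p_0 + p_{-1})/(k*q_0 + q_{-1}) with the largest k >= 1 whose denominator stays <= 10; these approach x as k grows, and every other convergent or intermediate fraction in range is farther away.
Largest k: floor((10 - q_{-1})/q_0) = floor((10 - 0)/1) = 10 (using the seeds p_{-1} = 1, q_{-1} = 0).
That gives (10*1 + 1)/(10*1 + 0) = 11/10.
Compare the errors: |x - 1/1| = |137*1 - 1*132|/(132*1) = 5/132, and |x - 11/10| = |137*10 - 11*132|/(132*10) = 82/1320.
Cross-multiplying, 5*1320 = 6600 < 10824 = 82*132, so 5/132 is smaller: the convergent 1/1 is closer to x than 11/10.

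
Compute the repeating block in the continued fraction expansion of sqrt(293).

[17; (8, 1, 1, 8, 34)]

Write x_i = (sqrt(293) + m_i)/d_i with (m_0, d_0) = (0, 1). a_0 = floor(sqrt(293)) = 17, since 17^2 = 289 <= 293 < 324 = 18^2.
Iterate m_{i+1} = d_i*a_i - m_i, d_{i+1} = (293 - m_{i+1}^2)/d_i, a_{i+1} = floor((a_0 + m_{i+1})/d_{i+1}):
  m_1 = 1*17 - 0 = 17, d_1 = (293 - 17^2)/1 = 4/1 = 4, a_1 = floor((17 + 17)/4) = 8.
  m_2 = 4*8 - 17 = 15, d_2 = (293 - 15^2)/4 = 68/4 = 17, a_2 = floor((17 + 15)/17) = 1.
  m_3 = 17*1 - 15 = 2, d_3 = (293 - 2^2)/17 = 289/17 = 17, a_3 = floor((17 + 2)/17) = 1.
  m_4 = 17*1 - 2 = 15, d_4 = (293 - 15^2)/17 = 68/17 = 4, a_4 = floor((17 + 15)/4) = 8.
  m_5 = 4*8 - 15 = 17, d_5 = (293 - 17^2)/4 = 4/4 = 1, a_5 = floor((17 + 17)/1) = 34.
  m_6 = 1*34 - 17 = 17, d_6 = (293 - 17^2)/1 = 4/1 = 4: (m_6, d_6) = (m_1, d_1) = (17, 4), so from here the quotients repeat a_1, ..., a_5; the period length is 5.
Hence the expansion of sqrt(293) is a_0 = 17 followed by the repeating block 8, 1, 1, 8, 34 (period 5).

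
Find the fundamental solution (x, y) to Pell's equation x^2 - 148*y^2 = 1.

(x, y) = (73, 6)

First expand sqrt(148) as a continued fraction. With x_i = (sqrt(148) + m_i)/d_i and (m_0, d_0) = (0, 1): a_0 = floor(sqrt(148)) = 12, since 12^2 = 144 <= 148 < 169 = 13^2.
Iterate m_{i+1} = d_i*a_i - m_i, d_{i+1} = (148 - m_{i+1}^2)/d_i, a_{i+1} = floor((a_0 + m_{i+1})/d_{i+1}):
  m_1 = 1*12 - 0 = 12, d_1 = (148 - 12^2)/1 = 4/1 = 4, a_1 = floor((12 + 12)/4) = 6.
  m_2 = 4*6 - 12 = 12, d_2 = (148 - 12^2)/4 = 4/4 = 1, a_2 = floor((12 + 12)/1) = 24.
  m_3 = 1*24 - 12 = 12, d_3 = (148 - 12^2)/1 = 4/1 = 4: (m_3, d_3) = (m_1, d_1) = (12, 4), so from here the quotients repeat a_1, a_2; the period length is 2.
So sqrt(148) = [12; (6, 24)] with period length k = 2.
k is even, so the fundamental solution of x^2 - 148y^2 = 1 is (p_{k-1}, q_{k-1}) = (p_1, q_1); compute convergents through index 1.
Convergents (p_i = a_i*p_{i-1} + p_{i-2}, q_i = a_i*q_{i-1} + q_{i-2} with p_{-2}=0, p_{-1}=1, q_{-2}=1, q_{-1}=0):
  i=0: a_0=12, p_0 = 12*1 + 0 = 12, q_0 = 12*0 + 1 = 1.
  i=1: a_1=6, p_1 = 6*12 + 1 = 73, q_1 = 6*1 + 0 = 6.
Check: 73^2 - 148*6^2 = 5329 - 5328 = 1, so (x, y) = (73, 6) solves the equation, and by the theorem it is the least positive solution.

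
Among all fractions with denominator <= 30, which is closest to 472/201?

Expand x = 472/201 as a continued fraction with the Euclidean algorithm:
  472 = 2*201 + 70, so a_0 = 2.
  201 = 2*70 + 61, so a_1 = 2.
  70 = 1*61 + 9, so a_2 = 1.
  61 = 6*9 + 7, so a_3 = 6.
  9 = 1*7 + 2, so a_4 = 1.
  7 = 3*2 + 1, so a_5 = 3.
  2 = 2*1 + 0, so a_6 = 2.
so x = [2; 2, 1, 6, 1, 3, 2].
Convergents (p_i = a_i*p_{i-1} + p_{i-2}, q_i = a_i*q_{i-1} + q_{i-2} with p_{-2}=0, p_{-1}=1, q_{-2}=1, q_{-1}=0), until the denominator exceeds 30:
  i=0: a_0=2, p_0 = 2*1 + 0 = 2, q_0 = 2*0 + 1 = 1.
  i=1: a_1=2, p_1 = 2*2 + 1 = 5, q_1 = 2*1 + 0 = 2.
  i=2: a_2=1, p_2 = 1*5 + 2 = 7, q_2 = 1*2 + 1 = 3.
  i=3: a_3=6, p_3 = 6*7 + 5 = 47, q_3 = 6*3 + 2 = 20.
  i=4: a_4=1, p_4 = 1*47 + 7 = 54, q_4 = 1*20 + 3 = 23.
  i=5: a_5=3, p_5 = 3*54 + 47 = 209, q_5 = 3*23 + 20 = 89.
q_5 = 89 > 30, so the last convergent with denominator <= 30 is p_4/q_4 = 54/23.
The closest fraction with denominator <= 30 is either p_4/q_4 or the intermediate fraction (k*p_4 + p_3)/(k*q_4 + q_3) with the largest k >= 1 whose denominator stays <= 30; these approach x as k grows, and every other convergent or intermediate fraction in range is farther away.
Largest k: floor((30 - q_3)/q_4) = floor((30 - 20)/23) = 0.
Since k = 0, no intermediate fraction beyond p_4/q_4 has denominator <= 30, so the convergent 54/23 is the closest (its error is |472*23 - 54*201|/(201*23) = 2/4623).

54/23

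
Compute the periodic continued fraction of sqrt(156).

[12; (2, 24)]

Write x_i = (sqrt(156) + m_i)/d_i with (m_0, d_0) = (0, 1). a_0 = floor(sqrt(156)) = 12, since 12^2 = 144 <= 156 < 169 = 13^2.
Iterate m_{i+1} = d_i*a_i - m_i, d_{i+1} = (156 - m_{i+1}^2)/d_i, a_{i+1} = floor((a_0 + m_{i+1})/d_{i+1}):
  m_1 = 1*12 - 0 = 12, d_1 = (156 - 12^2)/1 = 12/1 = 12, a_1 = floor((12 + 12)/12) = 2.
  m_2 = 12*2 - 12 = 12, d_2 = (156 - 12^2)/12 = 12/12 = 1, a_2 = floor((12 + 12)/1) = 24.
  m_3 = 1*24 - 12 = 12, d_3 = (156 - 12^2)/1 = 12/1 = 12: (m_3, d_3) = (m_1, d_1) = (12, 12), so from here the quotients repeat a_1, a_2; the period length is 2.
Hence the expansion of sqrt(156) is a_0 = 12 followed by the repeating block 2, 24 (period 2).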